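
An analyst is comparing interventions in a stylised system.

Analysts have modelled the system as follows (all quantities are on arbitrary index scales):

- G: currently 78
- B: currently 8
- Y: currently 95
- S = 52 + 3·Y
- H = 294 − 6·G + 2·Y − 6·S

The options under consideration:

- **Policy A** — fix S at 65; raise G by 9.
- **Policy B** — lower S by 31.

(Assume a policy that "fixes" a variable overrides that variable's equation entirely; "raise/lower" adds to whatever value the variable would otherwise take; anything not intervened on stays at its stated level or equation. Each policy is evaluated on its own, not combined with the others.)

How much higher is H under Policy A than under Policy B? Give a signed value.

1392

Policy A (S := 65, G + 9):
  G = 78 + 9 = 87
  Y = 95
  S = 65
  H = 294 − 6·87 + 2·95 − 6·65 = -428
Policy B (S − 31):
  G = 78
  Y = 95
  S = 52 + 3·95 (−31 from intervention) = 306
  H = 294 − 6·78 + 2·95 − 6·306 = -1820
H: -428 − (-1820) = 1392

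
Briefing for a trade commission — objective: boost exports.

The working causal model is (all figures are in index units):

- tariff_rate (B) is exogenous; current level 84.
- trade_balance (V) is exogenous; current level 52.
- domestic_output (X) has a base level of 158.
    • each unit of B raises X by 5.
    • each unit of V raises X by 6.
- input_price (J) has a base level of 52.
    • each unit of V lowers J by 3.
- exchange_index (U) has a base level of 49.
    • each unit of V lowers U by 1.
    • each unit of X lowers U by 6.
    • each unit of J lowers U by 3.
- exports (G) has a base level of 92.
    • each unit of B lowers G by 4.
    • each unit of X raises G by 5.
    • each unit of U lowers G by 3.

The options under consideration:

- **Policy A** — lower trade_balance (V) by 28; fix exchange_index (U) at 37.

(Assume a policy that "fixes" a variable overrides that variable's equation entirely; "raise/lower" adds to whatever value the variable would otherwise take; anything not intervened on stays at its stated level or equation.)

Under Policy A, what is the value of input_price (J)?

-20

Policy A (V − 28, U := 37):
  V = 52 − 28 = 24
  J = 52 − 3·24 = -20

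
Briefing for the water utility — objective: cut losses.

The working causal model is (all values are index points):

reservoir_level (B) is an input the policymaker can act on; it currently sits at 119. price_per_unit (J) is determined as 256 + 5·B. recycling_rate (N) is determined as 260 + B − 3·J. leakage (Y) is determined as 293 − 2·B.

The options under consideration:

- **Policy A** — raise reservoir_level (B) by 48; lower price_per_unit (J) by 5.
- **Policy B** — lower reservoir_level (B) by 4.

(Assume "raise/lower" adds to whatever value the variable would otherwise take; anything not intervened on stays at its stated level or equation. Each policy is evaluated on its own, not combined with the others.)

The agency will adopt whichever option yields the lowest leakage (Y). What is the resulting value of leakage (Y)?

-41

Policy A (B + 48, J − 5):
  B = 119 + 48 = 167
  Y = 293 − 2·167 = -41
Policy B (B − 4):
  B = 119 − 4 = 115
  Y = 293 − 2·115 = 63
Comparing — Policy A: Y=-41, Policy B: Y=63. Lowest is -41 (Policy A).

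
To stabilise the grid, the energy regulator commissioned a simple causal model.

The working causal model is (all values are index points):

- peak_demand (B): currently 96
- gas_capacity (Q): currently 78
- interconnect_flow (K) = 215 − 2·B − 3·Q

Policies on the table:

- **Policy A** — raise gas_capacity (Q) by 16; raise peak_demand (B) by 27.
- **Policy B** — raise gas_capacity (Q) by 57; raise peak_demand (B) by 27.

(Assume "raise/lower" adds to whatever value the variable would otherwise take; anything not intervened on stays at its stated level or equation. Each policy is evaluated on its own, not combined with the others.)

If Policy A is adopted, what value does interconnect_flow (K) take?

-313

Policy A (Q + 16, B + 27):
  B = 96 + 27 = 123
  Q = 78 + 16 = 94
  K = 215 − 2·123 − 3·94 = -313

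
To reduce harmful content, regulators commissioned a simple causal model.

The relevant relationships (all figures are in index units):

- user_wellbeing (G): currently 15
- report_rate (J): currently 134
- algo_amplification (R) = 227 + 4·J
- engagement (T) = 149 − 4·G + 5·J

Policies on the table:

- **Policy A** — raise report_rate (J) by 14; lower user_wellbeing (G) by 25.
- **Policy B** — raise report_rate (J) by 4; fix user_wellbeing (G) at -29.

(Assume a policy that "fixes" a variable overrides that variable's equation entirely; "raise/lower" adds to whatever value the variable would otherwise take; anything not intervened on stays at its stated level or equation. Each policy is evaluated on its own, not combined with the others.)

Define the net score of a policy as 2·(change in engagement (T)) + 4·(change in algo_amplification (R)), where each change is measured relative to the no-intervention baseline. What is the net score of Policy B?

Baseline:
  G = 15
  J = 134
  R = 227 + 4·134 = 763
  T = 149 − 4·15 + 5·134 = 759
Policy B (J + 4, G := -29):
  G = -29
  J = 134 + 4 = 138
  R = 227 + 4·138 = 779
  T = 149 − 4·(-29) + 5·138 = 955
ΔT = 955 − 759 = 196; ΔR = 779 − 763 = 16
Score = 2·196 + 4·16 = 456

456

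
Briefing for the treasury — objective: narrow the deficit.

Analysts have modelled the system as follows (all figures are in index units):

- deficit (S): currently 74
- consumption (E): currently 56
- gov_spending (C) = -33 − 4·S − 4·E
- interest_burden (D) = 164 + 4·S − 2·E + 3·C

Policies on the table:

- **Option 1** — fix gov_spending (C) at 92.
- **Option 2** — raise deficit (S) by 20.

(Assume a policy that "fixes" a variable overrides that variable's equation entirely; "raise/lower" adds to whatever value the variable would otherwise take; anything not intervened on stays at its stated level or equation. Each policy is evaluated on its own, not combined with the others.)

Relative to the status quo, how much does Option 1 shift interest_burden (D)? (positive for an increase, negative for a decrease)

1935

Baseline:
  S = 74
  E = 56
  C = -33 − 4·74 − 4·56 = -553
  D = 164 + 4·74 − 2·56 + 3·(-553) = -1311
Option 1 (C := 92):
  S = 74
  E = 56
  C = 92
  D = 164 + 4·74 − 2·56 + 3·92 = 624
Change in D: 624 − (-1311) = 1935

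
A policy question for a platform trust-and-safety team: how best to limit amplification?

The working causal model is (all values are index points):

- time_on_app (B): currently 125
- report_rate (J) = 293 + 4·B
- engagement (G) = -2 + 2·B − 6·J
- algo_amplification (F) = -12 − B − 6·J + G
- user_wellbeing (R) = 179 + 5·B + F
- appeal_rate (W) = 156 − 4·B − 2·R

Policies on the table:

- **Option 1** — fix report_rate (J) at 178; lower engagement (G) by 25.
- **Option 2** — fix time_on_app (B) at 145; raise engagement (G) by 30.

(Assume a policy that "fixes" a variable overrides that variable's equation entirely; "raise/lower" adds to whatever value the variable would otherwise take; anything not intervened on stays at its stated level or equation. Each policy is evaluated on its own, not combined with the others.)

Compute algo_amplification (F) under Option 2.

Option 2 (B := 145, G + 30):
  B = 145
  J = 293 + 4·145 = 873
  G = -2 + 2·145 − 6·873 (+30 from intervention) = -4920
  F = -12 − 145 − 6·873 + (-4920) = -10315

-10315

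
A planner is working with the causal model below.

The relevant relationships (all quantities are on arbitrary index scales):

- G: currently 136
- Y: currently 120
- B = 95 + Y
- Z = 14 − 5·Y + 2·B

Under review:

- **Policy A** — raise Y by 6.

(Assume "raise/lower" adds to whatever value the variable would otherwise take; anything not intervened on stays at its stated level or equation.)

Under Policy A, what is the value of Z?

Policy A (Y + 6):
  Y = 120 + 6 = 126
  B = 95 + 126 = 221
  Z = 14 − 5·126 + 2·221 = -174

-174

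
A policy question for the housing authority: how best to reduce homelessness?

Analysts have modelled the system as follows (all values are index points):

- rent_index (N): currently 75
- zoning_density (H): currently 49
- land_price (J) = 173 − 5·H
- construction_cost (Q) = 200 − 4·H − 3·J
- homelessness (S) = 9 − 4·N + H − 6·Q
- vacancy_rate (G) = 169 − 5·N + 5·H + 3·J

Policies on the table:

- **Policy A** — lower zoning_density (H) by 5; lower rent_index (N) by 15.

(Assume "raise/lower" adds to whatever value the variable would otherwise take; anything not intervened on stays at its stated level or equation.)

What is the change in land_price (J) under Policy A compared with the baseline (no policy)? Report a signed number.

25

Baseline:
  H = 49
  J = 173 − 5·49 = -72
Policy A (H − 5, N − 15):
  H = 49 − 5 = 44
  J = 173 − 5·44 = -47
Change in J: -47 − (-72) = 25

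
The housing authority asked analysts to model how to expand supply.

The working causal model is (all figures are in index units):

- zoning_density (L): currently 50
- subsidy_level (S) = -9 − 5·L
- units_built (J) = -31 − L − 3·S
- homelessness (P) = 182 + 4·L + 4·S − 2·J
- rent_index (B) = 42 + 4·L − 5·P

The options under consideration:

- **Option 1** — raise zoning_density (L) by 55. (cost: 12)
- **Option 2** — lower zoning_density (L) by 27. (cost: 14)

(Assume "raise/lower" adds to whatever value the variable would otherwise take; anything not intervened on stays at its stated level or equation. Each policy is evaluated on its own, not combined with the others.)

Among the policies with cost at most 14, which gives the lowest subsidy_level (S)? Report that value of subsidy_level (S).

-534

Option 1 (L + 55):
  L = 50 + 55 = 105
  S = -9 − 5·105 = -534
Option 2 (L − 27):
  L = 50 − 27 = 23
  S = -9 − 5·23 = -124
Comparing — Option 1: S=-534, Option 2: S=-124. Lowest is -534 (Option 1).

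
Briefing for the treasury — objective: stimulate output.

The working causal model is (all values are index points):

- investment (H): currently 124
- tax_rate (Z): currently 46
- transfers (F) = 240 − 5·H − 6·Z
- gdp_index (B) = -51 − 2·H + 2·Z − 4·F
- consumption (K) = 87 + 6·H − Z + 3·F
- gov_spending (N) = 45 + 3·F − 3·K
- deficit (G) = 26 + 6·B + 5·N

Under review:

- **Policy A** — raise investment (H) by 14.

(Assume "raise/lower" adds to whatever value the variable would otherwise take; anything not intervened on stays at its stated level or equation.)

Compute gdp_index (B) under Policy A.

Policy A (H + 14):
  H = 124 + 14 = 138
  Z = 46
  F = 240 − 5·138 − 6·46 = -726
  B = -51 − 2·138 + 2·46 − 4·(-726) = 2669

2669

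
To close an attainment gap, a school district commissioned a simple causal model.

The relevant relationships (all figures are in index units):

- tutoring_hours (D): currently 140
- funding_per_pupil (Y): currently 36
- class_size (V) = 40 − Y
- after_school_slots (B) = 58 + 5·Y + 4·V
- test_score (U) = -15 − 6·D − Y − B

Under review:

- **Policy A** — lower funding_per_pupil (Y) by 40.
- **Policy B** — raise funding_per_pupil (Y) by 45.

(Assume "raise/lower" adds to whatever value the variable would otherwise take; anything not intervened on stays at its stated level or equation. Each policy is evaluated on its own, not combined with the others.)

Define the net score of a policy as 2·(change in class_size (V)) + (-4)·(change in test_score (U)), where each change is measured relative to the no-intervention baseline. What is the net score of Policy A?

Baseline:
  D = 140
  Y = 36
  V = 40 − 36 = 4
  B = 58 + 5·36 + 4·4 = 254
  U = -15 − 6·140 − 36 − 254 = -1145
Policy A (Y − 40):
  D = 140
  Y = 36 − 40 = -4
  V = 40 − (-4) = 44
  B = 58 + 5·(-4) + 4·44 = 214
  U = -15 − 6·140 − (-4) − 214 = -1065
ΔV = 44 − 4 = 40; ΔU = -1065 − (-1145) = 80
Score = 2·40 + (-4)·80 = -240

-240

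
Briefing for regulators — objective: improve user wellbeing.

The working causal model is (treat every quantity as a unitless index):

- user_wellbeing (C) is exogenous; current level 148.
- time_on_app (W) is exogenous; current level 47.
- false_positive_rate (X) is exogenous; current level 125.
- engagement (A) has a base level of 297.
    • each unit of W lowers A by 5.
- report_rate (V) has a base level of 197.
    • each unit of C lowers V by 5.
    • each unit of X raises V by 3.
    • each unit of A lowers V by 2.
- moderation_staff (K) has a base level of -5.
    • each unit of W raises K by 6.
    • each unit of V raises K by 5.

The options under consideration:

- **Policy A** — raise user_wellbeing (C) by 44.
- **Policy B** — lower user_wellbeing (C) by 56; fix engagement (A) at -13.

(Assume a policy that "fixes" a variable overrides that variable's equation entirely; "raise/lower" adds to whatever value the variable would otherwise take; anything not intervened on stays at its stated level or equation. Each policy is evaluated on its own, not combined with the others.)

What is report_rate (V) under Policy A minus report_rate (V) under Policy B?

Policy A (C + 44):
  C = 148 + 44 = 192
  W = 47
  X = 125
  A = 297 − 5·47 = 62
  V = 197 − 5·192 + 3·125 − 2·62 = -512
Policy B (C − 56, A := -13):
  C = 148 − 56 = 92
  W = 47
  X = 125
  A = -13
  V = 197 − 5·92 + 3·125 − 2·(-13) = 138
V: -512 − 138 = -650

-650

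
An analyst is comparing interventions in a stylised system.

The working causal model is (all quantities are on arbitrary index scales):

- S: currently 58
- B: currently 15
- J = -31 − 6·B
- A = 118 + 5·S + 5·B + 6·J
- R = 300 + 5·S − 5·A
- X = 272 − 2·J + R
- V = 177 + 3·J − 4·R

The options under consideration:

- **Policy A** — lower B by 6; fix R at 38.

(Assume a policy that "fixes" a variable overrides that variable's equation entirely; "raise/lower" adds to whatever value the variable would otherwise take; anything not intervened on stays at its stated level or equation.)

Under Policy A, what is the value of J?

Policy A (B − 6, R := 38):
  B = 15 − 6 = 9
  J = -31 − 6·9 = -85

-85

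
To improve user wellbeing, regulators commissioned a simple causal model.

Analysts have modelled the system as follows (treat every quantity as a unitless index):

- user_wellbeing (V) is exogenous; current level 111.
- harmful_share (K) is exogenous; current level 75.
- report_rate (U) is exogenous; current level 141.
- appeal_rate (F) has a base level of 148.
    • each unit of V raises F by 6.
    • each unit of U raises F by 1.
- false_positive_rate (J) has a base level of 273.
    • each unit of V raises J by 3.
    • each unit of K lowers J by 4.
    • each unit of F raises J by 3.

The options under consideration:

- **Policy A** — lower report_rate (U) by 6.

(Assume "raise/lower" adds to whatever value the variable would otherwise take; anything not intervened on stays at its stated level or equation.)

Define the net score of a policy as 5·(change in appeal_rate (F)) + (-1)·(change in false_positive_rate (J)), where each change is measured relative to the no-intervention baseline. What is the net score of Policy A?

-12

Baseline:
  V = 111
  K = 75
  U = 141
  F = 148 + 6·111 + 141 = 955
  J = 273 + 3·111 − 4·75 + 3·955 = 3171
Policy A (U − 6):
  V = 111
  K = 75
  U = 141 − 6 = 135
  F = 148 + 6·111 + 135 = 949
  J = 273 + 3·111 − 4·75 + 3·949 = 3153
ΔF = 949 − 955 = -6; ΔJ = 3153 − 3171 = -18
Score = 5·(-6) + (-1)·(-18) = -12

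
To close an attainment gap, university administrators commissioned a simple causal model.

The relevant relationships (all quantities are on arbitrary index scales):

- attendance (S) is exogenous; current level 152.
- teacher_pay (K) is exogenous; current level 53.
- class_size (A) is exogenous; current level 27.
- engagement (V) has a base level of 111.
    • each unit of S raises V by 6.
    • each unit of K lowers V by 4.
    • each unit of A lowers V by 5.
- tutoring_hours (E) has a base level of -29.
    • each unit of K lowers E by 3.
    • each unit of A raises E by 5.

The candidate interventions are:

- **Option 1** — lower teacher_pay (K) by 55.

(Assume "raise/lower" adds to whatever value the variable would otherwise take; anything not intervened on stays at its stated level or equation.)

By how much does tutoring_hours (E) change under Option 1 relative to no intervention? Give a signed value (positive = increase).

165

Baseline:
  K = 53
  A = 27
  E = -29 − 3·53 + 5·27 = -53
Option 1 (K − 55):
  K = 53 − 55 = -2
  A = 27
  E = -29 − 3·(-2) + 5·27 = 112
Change in E: 112 − (-53) = 165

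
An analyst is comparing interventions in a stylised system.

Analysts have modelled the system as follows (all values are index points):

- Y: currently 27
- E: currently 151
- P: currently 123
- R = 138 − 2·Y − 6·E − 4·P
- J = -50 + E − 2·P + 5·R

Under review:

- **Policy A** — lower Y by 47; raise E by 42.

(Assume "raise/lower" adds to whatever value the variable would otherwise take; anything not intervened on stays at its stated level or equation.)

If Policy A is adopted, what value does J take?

Policy A (Y − 47, E + 42):
  Y = 27 − 47 = -20
  E = 151 + 42 = 193
  P = 123
  R = 138 − 2·(-20) − 6·193 − 4·123 = -1472
  J = -50 + 193 − 2·123 + 5·(-1472) = -7463

-7463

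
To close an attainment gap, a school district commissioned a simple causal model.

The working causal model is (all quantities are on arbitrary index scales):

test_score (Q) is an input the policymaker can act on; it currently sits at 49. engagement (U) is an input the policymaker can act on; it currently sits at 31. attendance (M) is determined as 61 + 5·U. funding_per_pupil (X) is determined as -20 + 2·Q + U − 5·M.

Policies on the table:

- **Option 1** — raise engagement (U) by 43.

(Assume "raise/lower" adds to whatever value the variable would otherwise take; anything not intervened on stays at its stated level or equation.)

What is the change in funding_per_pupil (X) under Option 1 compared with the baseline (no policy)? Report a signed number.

-1032

Baseline:
  Q = 49
  U = 31
  M = 61 + 5·31 = 216
  X = -20 + 2·49 + 31 − 5·216 = -971
Option 1 (U + 43):
  Q = 49
  U = 31 + 43 = 74
  M = 61 + 5·74 = 431
  X = -20 + 2·49 + 74 − 5·431 = -2003
Change in X: -2003 − (-971) = -1032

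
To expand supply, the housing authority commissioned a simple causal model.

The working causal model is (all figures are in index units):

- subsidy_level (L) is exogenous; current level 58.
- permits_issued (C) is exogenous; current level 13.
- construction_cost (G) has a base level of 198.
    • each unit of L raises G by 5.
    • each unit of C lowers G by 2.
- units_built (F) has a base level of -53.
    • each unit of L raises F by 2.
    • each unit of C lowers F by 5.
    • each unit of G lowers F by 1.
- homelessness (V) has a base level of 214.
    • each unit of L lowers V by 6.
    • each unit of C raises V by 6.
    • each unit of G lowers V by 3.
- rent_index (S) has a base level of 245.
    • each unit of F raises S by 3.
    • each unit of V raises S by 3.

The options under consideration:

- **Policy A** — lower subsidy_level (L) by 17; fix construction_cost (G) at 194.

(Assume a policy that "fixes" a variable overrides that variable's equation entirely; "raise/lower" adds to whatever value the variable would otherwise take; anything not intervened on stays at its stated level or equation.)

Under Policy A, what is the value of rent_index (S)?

-2053

Policy A (L − 17, G := 194):
  L = 58 − 17 = 41
  C = 13
  G = 194
  F = -53 + 2·41 − 5·13 − 194 = -230
  V = 214 − 6·41 + 6·13 − 3·194 = -536
  S = 245 + 3·(-230) + 3·(-536) = -2053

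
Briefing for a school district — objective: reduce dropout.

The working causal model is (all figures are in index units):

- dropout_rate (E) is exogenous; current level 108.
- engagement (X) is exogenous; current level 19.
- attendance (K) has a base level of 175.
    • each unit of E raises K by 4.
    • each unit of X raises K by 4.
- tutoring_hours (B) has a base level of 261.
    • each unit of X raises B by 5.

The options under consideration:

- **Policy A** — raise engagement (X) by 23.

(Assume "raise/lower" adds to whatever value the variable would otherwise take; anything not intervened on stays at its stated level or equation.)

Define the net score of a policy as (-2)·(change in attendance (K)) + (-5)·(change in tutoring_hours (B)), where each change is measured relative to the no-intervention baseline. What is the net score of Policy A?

Baseline:
  E = 108
  X = 19
  K = 175 + 4·108 + 4·19 = 683
  B = 261 + 5·19 = 356
Policy A (X + 23):
  E = 108
  X = 19 + 23 = 42
  K = 175 + 4·108 + 4·42 = 775
  B = 261 + 5·42 = 471
ΔK = 775 − 683 = 92; ΔB = 471 − 356 = 115
Score = (-2)·92 + (-5)·115 = -759

-759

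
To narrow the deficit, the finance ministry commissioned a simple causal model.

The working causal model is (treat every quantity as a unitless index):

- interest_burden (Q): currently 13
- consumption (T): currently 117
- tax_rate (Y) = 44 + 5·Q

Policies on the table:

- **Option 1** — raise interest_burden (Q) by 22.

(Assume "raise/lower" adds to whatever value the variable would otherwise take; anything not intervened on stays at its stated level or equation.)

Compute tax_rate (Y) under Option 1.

219

Option 1 (Q + 22):
  Q = 13 + 22 = 35
  Y = 44 + 5·35 = 219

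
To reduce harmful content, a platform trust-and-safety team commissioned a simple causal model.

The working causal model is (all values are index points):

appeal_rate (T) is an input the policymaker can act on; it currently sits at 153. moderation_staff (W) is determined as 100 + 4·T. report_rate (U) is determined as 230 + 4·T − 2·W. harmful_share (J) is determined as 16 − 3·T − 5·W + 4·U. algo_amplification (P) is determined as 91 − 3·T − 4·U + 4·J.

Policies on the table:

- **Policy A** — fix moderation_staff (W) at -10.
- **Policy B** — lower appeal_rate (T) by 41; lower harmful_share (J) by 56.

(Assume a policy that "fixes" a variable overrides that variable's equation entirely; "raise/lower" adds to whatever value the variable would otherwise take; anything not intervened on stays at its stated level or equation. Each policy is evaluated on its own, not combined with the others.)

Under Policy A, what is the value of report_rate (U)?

862

Policy A (W := -10):
  T = 153
  W = -10
  U = 230 + 4·153 − 2·(-10) = 862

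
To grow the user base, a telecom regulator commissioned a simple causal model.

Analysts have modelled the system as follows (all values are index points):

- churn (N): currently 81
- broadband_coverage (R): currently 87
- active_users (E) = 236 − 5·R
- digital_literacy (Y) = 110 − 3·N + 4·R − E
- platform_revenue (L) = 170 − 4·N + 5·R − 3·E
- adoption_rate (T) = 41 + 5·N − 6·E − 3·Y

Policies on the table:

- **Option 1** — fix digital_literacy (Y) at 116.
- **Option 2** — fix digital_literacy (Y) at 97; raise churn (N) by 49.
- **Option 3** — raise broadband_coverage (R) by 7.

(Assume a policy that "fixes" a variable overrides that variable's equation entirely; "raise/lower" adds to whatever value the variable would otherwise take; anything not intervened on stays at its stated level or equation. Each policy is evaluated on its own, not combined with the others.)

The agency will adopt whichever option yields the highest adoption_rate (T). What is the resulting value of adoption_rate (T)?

Option 1 (Y := 116):
  N = 81
  R = 87
  E = 236 − 5·87 = -199
  Y = 116
  T = 41 + 5·81 − 6·(-199) − 3·116 = 1292
Option 2 (Y := 97, N + 49):
  N = 81 + 49 = 130
  R = 87
  E = 236 − 5·87 = -199
  Y = 97
  T = 41 + 5·130 − 6·(-199) − 3·97 = 1594
Option 3 (R + 7):
  N = 81
  R = 87 + 7 = 94
  E = 236 − 5·94 = -234
  Y = 110 − 3·81 + 4·94 − (-234) = 477
  T = 41 + 5·81 − 6·(-234) − 3·477 = 419
Comparing — Option 1: T=1292, Option 2: T=1594, Option 3: T=419. Highest is 1594 (Option 2).

1594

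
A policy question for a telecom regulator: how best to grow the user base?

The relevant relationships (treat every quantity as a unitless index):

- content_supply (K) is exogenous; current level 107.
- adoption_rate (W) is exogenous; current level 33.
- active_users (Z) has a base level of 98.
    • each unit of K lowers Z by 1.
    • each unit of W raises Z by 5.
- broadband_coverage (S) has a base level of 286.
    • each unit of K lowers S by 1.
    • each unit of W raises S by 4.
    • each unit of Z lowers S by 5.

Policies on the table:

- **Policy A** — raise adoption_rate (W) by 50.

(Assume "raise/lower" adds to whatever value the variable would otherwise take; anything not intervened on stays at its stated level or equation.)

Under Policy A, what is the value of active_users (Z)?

Policy A (W + 50):
  K = 107
  W = 33 + 50 = 83
  Z = 98 − 107 + 5·83 = 406

406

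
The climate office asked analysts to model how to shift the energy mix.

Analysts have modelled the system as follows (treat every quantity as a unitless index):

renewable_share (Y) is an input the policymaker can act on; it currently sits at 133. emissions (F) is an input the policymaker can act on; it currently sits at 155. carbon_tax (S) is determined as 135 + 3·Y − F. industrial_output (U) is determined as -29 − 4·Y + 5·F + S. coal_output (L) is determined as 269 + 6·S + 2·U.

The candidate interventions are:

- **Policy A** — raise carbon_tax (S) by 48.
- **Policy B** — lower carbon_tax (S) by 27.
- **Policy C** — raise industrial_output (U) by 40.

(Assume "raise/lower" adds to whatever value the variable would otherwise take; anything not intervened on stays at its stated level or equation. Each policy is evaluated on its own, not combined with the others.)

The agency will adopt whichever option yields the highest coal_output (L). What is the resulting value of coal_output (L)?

Policy A (S + 48):
  Y = 133
  F = 155
  S = 135 + 3·133 − 155 (+48 from intervention) = 427
  U = -29 − 4·133 + 5·155 + 427 = 641
  L = 269 + 6·427 + 2·641 = 4113
Policy B (S − 27):
  Y = 133
  F = 155
  S = 135 + 3·133 − 155 (−27 from intervention) = 352
  U = -29 − 4·133 + 5·155 + 352 = 566
  L = 269 + 6·352 + 2·566 = 3513
Policy C (U + 40):
  Y = 133
  F = 155
  S = 135 + 3·133 − 155 = 379
  U = -29 − 4·133 + 5·155 + 379 (+40 from intervention) = 633
  L = 269 + 6·379 + 2·633 = 3809
Comparing — Policy A: L=4113, Policy B: L=3513, Policy C: L=3809. Highest is 4113 (Policy A).

4113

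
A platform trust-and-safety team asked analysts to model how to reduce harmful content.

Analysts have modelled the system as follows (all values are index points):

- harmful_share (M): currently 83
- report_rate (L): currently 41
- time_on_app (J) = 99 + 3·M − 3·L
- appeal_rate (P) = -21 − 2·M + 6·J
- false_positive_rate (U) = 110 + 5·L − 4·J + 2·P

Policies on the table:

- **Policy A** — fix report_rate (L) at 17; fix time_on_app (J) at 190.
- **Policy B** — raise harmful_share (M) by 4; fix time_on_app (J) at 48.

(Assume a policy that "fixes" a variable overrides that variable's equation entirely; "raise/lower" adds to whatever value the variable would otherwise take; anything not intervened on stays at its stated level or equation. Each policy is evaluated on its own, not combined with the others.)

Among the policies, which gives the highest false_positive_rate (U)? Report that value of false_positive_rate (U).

1341

Policy A (L := 17, J := 190):
  M = 83
  L = 17
  J = 190
  P = -21 − 2·83 + 6·190 = 953
  U = 110 + 5·17 − 4·190 + 2·953 = 1341
Policy B (M + 4, J := 48):
  M = 83 + 4 = 87
  L = 41
  J = 48
  P = -21 − 2·87 + 6·48 = 93
  U = 110 + 5·41 − 4·48 + 2·93 = 309
Comparing — Policy A: U=1341, Policy B: U=309. Highest is 1341 (Policy A).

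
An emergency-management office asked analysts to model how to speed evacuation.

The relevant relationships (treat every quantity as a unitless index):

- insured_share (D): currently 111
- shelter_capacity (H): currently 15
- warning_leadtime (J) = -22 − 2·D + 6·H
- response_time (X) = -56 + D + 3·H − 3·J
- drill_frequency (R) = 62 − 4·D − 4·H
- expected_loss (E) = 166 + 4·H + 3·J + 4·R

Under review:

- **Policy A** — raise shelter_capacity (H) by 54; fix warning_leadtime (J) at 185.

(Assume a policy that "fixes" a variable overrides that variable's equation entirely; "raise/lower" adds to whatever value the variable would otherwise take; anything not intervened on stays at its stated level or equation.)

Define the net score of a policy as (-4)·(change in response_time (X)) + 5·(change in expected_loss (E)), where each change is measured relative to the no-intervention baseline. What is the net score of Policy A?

5265

Baseline:
  D = 111
  H = 15
  J = -22 − 2·111 + 6·15 = -154
  X = -56 + 111 + 3·15 − 3·(-154) = 562
  R = 62 − 4·111 − 4·15 = -442
  E = 166 + 4·15 + 3·(-154) + 4·(-442) = -2004
Policy A (H + 54, J := 185):
  D = 111
  H = 15 + 54 = 69
  J = 185
  X = -56 + 111 + 3·69 − 3·185 = -293
  R = 62 − 4·111 − 4·69 = -658
  E = 166 + 4·69 + 3·185 + 4·(-658) = -1635
ΔX = -293 − 562 = -855; ΔE = -1635 − (-2004) = 369
Score = (-4)·(-855) + 5·369 = 5265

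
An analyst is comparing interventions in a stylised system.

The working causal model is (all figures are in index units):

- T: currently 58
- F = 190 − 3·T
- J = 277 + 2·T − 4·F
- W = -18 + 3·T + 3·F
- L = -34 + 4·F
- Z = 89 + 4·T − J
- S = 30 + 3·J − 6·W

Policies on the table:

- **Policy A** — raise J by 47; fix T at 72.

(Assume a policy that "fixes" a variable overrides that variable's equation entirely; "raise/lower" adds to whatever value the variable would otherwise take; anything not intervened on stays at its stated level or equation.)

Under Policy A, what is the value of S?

1026

Policy A (J + 47, T := 72):
  T = 72
  F = 190 − 3·72 = -26
  J = 277 + 2·72 − 4·(-26) (+47 from intervention) = 572
  W = -18 + 3·72 + 3·(-26) = 120
  S = 30 + 3·572 − 6·120 = 1026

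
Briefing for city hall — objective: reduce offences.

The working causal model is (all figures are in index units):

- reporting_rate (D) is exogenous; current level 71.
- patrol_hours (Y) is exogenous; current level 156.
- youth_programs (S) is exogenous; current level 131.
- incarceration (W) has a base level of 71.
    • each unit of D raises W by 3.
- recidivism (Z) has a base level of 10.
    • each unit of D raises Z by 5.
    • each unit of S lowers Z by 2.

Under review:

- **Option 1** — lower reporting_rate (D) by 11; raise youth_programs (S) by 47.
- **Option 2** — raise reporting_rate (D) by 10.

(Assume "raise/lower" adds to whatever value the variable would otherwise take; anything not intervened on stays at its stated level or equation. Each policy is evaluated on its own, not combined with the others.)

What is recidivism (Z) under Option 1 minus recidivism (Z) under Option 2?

Option 1 (D − 11, S + 47):
  D = 71 − 11 = 60
  S = 131 + 47 = 178
  Z = 10 + 5·60 − 2·178 = -46
Option 2 (D + 10):
  D = 71 + 10 = 81
  S = 131
  Z = 10 + 5·81 − 2·131 = 153
Z: -46 − 153 = -199

-199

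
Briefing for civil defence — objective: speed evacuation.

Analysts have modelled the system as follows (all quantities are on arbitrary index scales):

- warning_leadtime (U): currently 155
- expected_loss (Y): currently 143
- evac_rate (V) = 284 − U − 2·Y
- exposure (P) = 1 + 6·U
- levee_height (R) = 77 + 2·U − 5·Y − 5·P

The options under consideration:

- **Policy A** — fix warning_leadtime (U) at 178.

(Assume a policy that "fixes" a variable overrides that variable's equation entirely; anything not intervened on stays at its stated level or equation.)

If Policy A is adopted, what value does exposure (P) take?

1069

Policy A (U := 178):
  U = 178
  P = 1 + 6·178 = 1069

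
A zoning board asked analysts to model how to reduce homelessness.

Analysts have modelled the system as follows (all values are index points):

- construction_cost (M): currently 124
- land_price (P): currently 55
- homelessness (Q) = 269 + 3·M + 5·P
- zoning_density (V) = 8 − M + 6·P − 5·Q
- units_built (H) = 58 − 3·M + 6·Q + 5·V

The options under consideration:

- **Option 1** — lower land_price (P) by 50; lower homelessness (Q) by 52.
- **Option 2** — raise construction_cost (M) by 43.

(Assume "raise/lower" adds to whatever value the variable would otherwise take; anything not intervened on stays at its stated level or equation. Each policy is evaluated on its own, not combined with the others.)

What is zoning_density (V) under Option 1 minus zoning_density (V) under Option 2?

1898

Option 1 (P − 50, Q − 52):
  M = 124
  P = 55 − 50 = 5
  Q = 269 + 3·124 + 5·5 (−52 from intervention) = 614
  V = 8 − 124 + 6·5 − 5·614 = -3156
Option 2 (M + 43):
  M = 124 + 43 = 167
  P = 55
  Q = 269 + 3·167 + 5·55 = 1045
  V = 8 − 167 + 6·55 − 5·1045 = -5054
V: -3156 − (-5054) = 1898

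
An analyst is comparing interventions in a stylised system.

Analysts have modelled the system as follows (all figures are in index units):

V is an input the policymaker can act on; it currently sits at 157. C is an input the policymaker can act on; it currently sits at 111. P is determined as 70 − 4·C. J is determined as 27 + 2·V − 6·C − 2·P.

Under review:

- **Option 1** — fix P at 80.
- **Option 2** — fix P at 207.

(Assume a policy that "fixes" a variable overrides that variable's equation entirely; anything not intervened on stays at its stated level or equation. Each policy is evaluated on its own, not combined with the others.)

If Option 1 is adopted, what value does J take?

-485

Option 1 (P := 80):
  V = 157
  C = 111
  P = 80
  J = 27 + 2·157 − 6·111 − 2·80 = -485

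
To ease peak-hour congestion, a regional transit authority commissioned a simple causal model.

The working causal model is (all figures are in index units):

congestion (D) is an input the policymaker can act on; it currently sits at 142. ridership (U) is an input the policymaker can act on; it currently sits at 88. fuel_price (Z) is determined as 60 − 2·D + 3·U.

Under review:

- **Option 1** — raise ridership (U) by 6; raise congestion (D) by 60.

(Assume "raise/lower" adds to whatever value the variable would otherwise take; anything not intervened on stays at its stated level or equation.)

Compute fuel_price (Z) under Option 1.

Option 1 (U + 6, D + 60):
  D = 142 + 60 = 202
  U = 88 + 6 = 94
  Z = 60 − 2·202 + 3·94 = -62

-62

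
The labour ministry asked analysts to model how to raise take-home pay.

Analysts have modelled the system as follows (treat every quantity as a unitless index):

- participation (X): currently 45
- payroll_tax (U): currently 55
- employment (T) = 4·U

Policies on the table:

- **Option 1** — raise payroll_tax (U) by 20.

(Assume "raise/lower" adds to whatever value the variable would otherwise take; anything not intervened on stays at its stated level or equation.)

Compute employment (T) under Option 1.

300

Option 1 (U + 20):
  U = 55 + 20 = 75
  T = 0 + 4·75 = 300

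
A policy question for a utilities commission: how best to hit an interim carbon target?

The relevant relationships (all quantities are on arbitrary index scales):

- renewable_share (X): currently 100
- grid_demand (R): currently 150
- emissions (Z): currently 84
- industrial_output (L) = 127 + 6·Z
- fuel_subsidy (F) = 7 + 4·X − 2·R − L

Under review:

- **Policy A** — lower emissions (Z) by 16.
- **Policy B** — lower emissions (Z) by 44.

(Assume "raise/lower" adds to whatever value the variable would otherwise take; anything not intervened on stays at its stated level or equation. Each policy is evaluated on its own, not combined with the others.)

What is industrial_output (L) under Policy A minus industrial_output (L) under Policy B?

Policy A (Z − 16):
  Z = 84 − 16 = 68
  L = 127 + 6·68 = 535
Policy B (Z − 44):
  Z = 84 − 44 = 40
  L = 127 + 6·40 = 367
L: 535 − 367 = 168

168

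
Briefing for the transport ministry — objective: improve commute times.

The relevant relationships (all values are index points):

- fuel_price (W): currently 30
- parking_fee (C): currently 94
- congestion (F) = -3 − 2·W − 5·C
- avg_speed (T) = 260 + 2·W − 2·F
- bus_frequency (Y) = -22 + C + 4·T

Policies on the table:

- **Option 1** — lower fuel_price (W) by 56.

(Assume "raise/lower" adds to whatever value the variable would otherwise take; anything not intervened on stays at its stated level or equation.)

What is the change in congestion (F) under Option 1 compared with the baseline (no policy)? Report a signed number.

Baseline:
  W = 30
  C = 94
  F = -3 − 2·30 − 5·94 = -533
Option 1 (W − 56):
  W = 30 − 56 = -26
  C = 94
  F = -3 − 2·(-26) − 5·94 = -421
Change in F: -421 − (-533) = 112

112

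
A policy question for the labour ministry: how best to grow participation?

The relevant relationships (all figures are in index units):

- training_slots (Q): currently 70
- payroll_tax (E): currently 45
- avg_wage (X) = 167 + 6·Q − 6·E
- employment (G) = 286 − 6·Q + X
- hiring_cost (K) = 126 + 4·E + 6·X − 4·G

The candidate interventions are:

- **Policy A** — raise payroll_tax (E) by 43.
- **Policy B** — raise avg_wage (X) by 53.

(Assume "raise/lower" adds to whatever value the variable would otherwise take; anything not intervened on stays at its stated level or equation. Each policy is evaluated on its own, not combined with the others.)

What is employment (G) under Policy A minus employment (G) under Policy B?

-311

Policy A (E + 43):
  Q = 70
  E = 45 + 43 = 88
  X = 167 + 6·70 − 6·88 = 59
  G = 286 − 6·70 + 59 = -75
Policy B (X + 53):
  Q = 70
  E = 45
  X = 167 + 6·70 − 6·45 (+53 from intervention) = 370
  G = 286 − 6·70 + 370 = 236
G: -75 − 236 = -311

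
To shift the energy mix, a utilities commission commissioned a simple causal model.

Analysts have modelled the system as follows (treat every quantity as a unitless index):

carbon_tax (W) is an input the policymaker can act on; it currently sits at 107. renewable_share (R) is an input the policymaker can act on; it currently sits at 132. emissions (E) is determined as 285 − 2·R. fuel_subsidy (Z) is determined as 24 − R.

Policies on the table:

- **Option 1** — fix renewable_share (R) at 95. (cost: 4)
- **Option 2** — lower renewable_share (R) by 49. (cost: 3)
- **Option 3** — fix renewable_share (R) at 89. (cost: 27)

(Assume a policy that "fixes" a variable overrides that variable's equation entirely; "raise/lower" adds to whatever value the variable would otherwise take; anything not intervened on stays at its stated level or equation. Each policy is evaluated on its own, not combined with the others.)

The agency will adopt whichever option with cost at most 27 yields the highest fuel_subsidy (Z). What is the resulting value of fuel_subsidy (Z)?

Option 1 (R := 95):
  R = 95
  Z = 24 − 95 = -71
Option 2 (R − 49):
  R = 132 − 49 = 83
  Z = 24 − 83 = -59
Option 3 (R := 89):
  R = 89
  Z = 24 − 89 = -65
Comparing — Option 1: Z=-71, Option 2: Z=-59, Option 3: Z=-65. Highest is -59 (Option 2).

-59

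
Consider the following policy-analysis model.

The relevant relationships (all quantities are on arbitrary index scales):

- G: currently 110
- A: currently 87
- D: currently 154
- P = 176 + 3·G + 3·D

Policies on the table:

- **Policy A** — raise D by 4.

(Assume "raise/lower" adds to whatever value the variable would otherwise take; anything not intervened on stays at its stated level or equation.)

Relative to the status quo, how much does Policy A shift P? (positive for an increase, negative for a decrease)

12

Baseline:
  G = 110
  D = 154
  P = 176 + 3·110 + 3·154 = 968
Policy A (D + 4):
  G = 110
  D = 154 + 4 = 158
  P = 176 + 3·110 + 3·158 = 980
Change in P: 980 − 968 = 12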